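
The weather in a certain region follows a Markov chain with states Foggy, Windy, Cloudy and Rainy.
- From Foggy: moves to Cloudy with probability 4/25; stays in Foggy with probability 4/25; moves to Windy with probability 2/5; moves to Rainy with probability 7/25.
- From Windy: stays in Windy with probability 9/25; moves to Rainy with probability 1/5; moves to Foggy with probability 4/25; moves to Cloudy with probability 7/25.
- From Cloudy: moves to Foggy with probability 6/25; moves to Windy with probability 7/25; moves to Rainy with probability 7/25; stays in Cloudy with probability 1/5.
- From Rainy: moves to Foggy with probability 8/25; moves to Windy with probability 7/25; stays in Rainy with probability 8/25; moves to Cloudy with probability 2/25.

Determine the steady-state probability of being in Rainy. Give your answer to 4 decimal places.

0.2639

Let the stationary distribution be π with π = πP and π_1 + π_2 + π_3 + π_4 = 1.
π_1 = 0.16·π_1 + 0.16·π_2 + 0.24·π_3 + 0.32·π_4
π_2 = 0.4·π_1 + 0.36·π_2 + 0.28·π_3 + 0.28·π_4
π_3 = 0.16·π_1 + 0.28·π_2 + 0.2·π_3 + 0.08·π_4
Solving with the normalization constraint gives π = (0.2171, 0.3327, 0.1863, 0.2639).
So the stationary probability of Rainy is 0.2639.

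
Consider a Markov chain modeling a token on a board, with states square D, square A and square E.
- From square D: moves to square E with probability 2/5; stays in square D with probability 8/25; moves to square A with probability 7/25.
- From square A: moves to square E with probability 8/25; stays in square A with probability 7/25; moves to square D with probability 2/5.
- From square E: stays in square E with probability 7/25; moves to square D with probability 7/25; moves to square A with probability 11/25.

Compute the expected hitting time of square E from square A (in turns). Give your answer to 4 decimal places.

2.8602

Let t(s) be the expected number of turns to first reach square E from state s, with t(square E) = 0. Conditioning on the first turn:
t(square D) = 1 + 0.32·t(square D) + 0.28·t(square A)
t(square A) = 1 + 0.4·t(square D) + 0.28·t(square A)
Solving: t(square D) = 2.6483, t(square A) = 2.8602.
Expected turns from square A to square E: 2.8602.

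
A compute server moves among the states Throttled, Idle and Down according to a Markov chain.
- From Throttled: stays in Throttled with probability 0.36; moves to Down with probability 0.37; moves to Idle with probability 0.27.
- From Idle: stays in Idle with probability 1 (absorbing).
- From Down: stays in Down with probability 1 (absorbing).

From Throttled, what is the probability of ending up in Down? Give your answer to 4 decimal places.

Let h(s) be the probability of absorption at Down starting from transient state s. Then h(Down) = 1 and h(Idle) = 0. By first-step analysis:
h(Throttled) = 0.36·h(Throttled) + 0.27·0 + 0.37·1
Solving: h(Throttled) = 0.5781.
Starting from Throttled, the probability is 0.5781.

0.5781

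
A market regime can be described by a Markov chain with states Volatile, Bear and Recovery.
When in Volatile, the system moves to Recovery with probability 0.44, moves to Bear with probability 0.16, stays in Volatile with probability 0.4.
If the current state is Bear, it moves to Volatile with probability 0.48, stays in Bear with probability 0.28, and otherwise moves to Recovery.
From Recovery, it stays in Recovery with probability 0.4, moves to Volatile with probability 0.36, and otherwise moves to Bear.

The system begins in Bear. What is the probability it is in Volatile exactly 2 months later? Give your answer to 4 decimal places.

0.4128

Sum over the intermediate state after 1 month:
P = P(Bear→Volatile)·P(Volatile→Volatile) + P(Bear→Bear)·P(Bear→Volatile) + P(Bear→Recovery)·P(Recovery→Volatile)
  = 0.48×0.4 + 0.28×0.48 + 0.24×0.36
  = 0.1920 + 0.1344 + 0.0864 = 0.4128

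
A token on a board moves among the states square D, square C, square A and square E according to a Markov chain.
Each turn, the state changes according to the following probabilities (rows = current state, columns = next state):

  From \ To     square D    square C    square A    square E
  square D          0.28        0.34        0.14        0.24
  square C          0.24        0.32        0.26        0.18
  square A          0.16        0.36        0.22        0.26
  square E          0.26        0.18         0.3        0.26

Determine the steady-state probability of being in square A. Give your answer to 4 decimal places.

Let the stationary distribution be π with π = πP and π_1 + π_2 + π_3 + π_4 = 1.
π_1 = 0.28·π_1 + 0.24·π_2 + 0.16·π_3 + 0.26·π_4
π_2 = 0.34·π_1 + 0.32·π_2 + 0.36·π_3 + 0.18·π_4
π_3 = 0.14·π_1 + 0.26·π_2 + 0.22·π_3 + 0.3·π_4
Solving with the normalization constraint gives π = (0.2355, 0.3016, 0.2317, 0.2312).
So the stationary probability of square A is 0.2317.

0.2317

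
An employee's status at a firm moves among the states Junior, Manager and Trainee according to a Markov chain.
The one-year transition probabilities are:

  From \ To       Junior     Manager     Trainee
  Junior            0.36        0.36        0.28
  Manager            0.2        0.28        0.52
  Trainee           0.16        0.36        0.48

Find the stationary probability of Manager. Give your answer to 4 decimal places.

Let the stationary distribution be π with π = πP and π_1 + π_2 + π_3 = 1.
π_1 = 0.36·π_1 + 0.2·π_2 + 0.16·π_3
π_2 = 0.36·π_1 + 0.28·π_2 + 0.36·π_3
Solving with the normalization constraint gives π = (0.2167, 0.3333, 0.4500).
So the stationary probability of Manager is 0.3333.

0.3333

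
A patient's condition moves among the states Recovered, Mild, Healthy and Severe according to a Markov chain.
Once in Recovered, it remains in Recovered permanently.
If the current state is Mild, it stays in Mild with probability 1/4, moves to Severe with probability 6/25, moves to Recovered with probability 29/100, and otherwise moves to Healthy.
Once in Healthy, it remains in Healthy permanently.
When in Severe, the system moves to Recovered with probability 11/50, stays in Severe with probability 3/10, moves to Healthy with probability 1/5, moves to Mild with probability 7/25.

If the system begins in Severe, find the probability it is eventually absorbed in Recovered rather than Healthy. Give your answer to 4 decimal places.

Let h(s) be the probability of absorption at Recovered starting from transient state s. Then h(Recovered) = 1 and h(Healthy) = 0. By first-step analysis:
h(Mild) = 0.29·1 + 0.25·h(Mild) + 0.22·0 + 0.24·h(Severe)
h(Severe) = 0.22·1 + 0.28·h(Mild) + 0.2·0 + 0.3·h(Severe)
Solving: h(Mild) = 0.5588, h(Severe) = 0.5378.
Starting from Severe, the probability is 0.5378.

0.5378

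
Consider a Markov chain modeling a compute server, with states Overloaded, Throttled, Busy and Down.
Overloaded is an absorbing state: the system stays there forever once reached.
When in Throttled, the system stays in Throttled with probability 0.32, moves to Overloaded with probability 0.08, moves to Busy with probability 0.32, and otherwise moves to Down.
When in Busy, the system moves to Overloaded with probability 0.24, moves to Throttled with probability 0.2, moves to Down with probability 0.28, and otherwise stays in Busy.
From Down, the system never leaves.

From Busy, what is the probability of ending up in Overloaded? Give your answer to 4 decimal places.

Let h(s) be the probability of absorption at Overloaded starting from transient state s. Then h(Overloaded) = 1 and h(Down) = 0. By first-step analysis:
h(Throttled) = 0.08·1 + 0.32·h(Throttled) + 0.32·h(Busy) + 0.28·0
h(Busy) = 0.24·1 + 0.2·h(Throttled) + 0.28·h(Busy) + 0.28·0
Solving: h(Throttled) = 0.3158, h(Busy) = 0.4211.
Starting from Busy, the probability is 0.4211.

0.4211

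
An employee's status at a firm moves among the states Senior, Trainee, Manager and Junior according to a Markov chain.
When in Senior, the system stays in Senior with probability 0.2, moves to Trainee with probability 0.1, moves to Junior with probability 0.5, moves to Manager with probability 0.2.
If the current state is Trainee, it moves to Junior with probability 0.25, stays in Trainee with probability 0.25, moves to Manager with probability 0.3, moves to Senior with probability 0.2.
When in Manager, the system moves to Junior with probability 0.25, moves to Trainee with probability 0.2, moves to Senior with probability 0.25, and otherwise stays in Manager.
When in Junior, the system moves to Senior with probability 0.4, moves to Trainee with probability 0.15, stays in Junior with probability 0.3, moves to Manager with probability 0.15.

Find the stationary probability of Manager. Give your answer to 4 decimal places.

Let the stationary distribution be π with π = πP and π_1 + π_2 + π_3 + π_4 = 1.
π_1 = 0.2·π_1 + 0.2·π_2 + 0.25·π_3 + 0.4·π_4
π_2 = 0.1·π_1 + 0.25·π_2 + 0.2·π_3 + 0.15·π_4
π_3 = 0.2·π_1 + 0.3·π_2 + 0.3·π_3 + 0.15·π_4
Solving with the normalization constraint gives π = (0.2784, 0.1635, 0.2217, 0.3364).
So the stationary probability of Manager is 0.2217.

0.2217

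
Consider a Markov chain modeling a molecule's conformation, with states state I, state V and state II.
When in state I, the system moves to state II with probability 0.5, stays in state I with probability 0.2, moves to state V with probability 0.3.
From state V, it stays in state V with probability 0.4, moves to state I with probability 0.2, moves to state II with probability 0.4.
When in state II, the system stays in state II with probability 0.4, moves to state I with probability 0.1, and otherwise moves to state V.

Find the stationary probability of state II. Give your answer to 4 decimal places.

Let the stationary distribution be π with π = πP and π_1 + π_2 + π_3 = 1.
π_1 = 0.2·π_1 + 0.2·π_2 + 0.1·π_3
π_2 = 0.3·π_1 + 0.4·π_2 + 0.5·π_3
Solving with the normalization constraint gives π = (0.1584, 0.4257, 0.4158).
So the stationary probability of state II is 0.4158.

0.4158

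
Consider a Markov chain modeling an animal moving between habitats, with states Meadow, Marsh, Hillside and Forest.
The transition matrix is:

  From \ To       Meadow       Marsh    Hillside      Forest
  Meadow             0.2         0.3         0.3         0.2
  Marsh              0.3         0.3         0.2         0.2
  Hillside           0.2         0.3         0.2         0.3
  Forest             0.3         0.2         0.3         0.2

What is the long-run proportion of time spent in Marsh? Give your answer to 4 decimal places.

0.2775

Let the stationary distribution be π with π = πP and π_1 + π_2 + π_3 + π_4 = 1.
π_1 = 0.2·π_1 + 0.3·π_2 + 0.2·π_3 + 0.3·π_4
π_2 = 0.3·π_1 + 0.3·π_2 + 0.3·π_3 + 0.2·π_4
π_3 = 0.3·π_1 + 0.2·π_2 + 0.2·π_3 + 0.3·π_4
Solving with the normalization constraint gives π = (0.2502, 0.2775, 0.2475, 0.2247).
So the stationary probability of Marsh is 0.2775.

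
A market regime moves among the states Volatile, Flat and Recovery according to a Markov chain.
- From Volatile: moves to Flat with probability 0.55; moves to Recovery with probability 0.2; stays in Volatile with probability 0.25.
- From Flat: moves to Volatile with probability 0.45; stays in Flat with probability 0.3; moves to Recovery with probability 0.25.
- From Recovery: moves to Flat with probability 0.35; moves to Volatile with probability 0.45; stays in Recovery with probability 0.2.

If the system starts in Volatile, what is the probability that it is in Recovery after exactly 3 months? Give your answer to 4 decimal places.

0.2186

Propagate the distribution vector 3 months from Volatile.
After 0 months: (1.0000, 0.0000, 0.0000)
After 1 month: (0.2500, 0.5500, 0.2000)
After 2 months: (0.4000, 0.3725, 0.2275)
After 3 months: (0.3700, 0.4114, 0.2186)
P(in Recovery after 3 months) = 0.2186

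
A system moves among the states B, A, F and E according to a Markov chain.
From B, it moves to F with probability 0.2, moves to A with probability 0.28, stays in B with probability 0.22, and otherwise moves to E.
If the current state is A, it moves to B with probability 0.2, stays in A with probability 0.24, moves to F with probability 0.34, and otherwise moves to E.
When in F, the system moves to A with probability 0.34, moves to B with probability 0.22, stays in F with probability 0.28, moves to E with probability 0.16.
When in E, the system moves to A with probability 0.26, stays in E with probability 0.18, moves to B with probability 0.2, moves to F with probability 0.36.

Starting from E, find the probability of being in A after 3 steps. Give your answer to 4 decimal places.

0.2820

Propagate the distribution vector 3 steps from E.
After 0 steps: (0.0000, 0.0000, 0.0000, 1.0000)
After 1 step: (0.2000, 0.2600, 0.3600, 0.1800)
After 2 steps: (0.2112, 0.2876, 0.2940, 0.2072)
After 3 steps: (0.2101, 0.2820, 0.2969, 0.2110)
P(in A after 3 steps) = 0.2820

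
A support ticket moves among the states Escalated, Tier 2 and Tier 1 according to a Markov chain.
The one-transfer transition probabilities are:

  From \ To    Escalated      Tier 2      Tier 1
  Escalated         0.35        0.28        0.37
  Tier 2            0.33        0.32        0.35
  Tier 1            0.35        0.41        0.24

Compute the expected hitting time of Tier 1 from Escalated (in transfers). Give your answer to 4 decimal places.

2.7460

Let t(s) be the expected number of transfers to first reach Tier 1 from state s, with t(Tier 1) = 0. Conditioning on the first transfer:
t(Escalated) = 1 + 0.35·t(Escalated) + 0.28·t(Tier 2)
t(Tier 2) = 1 + 0.33·t(Escalated) + 0.32·t(Tier 2)
Solving: t(Escalated) = 2.7460, t(Tier 2) = 2.8032.
Expected transfers from Escalated to Tier 1: 2.7460.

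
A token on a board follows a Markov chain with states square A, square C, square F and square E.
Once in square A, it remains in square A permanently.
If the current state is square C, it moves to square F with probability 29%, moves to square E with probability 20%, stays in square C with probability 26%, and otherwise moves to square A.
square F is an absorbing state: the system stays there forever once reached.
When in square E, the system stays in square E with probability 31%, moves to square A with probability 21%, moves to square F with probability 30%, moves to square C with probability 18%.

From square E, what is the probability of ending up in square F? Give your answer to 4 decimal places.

Let h(s) be the probability of absorption at square F starting from transient state s. Then h(square F) = 1 and h(square A) = 0. By first-step analysis:
h(square C) = 0.25·0 + 0.26·h(square C) + 0.29·1 + 0.2·h(square E)
h(square E) = 0.21·0 + 0.18·h(square C) + 0.3·1 + 0.31·h(square E)
Solving: h(square C) = 0.5480, h(square E) = 0.5777.
Starting from square E, the probability is 0.5777.

0.5777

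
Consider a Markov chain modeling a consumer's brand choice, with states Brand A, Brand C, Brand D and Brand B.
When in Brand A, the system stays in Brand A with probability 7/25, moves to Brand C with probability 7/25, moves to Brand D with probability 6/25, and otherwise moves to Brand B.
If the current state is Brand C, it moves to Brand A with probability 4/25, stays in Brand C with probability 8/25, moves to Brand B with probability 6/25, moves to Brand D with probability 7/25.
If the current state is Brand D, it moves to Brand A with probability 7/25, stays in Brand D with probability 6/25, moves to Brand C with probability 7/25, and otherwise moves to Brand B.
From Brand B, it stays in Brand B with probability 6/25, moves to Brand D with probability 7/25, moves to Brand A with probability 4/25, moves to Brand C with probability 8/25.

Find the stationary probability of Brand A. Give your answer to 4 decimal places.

0.2174

Let the stationary distribution be π with π = πP and π_1 + π_2 + π_3 + π_4 = 1.
π_1 = 0.28·π_1 + 0.16·π_2 + 0.28·π_3 + 0.16·π_4
π_2 = 0.28·π_1 + 0.32·π_2 + 0.28·π_3 + 0.32·π_4
π_3 = 0.24·π_1 + 0.28·π_2 + 0.24·π_3 + 0.28·π_4
Solving with the normalization constraint gives π = (0.2174, 0.3009, 0.2609, 0.2209).
So the stationary probability of Brand A is 0.2174.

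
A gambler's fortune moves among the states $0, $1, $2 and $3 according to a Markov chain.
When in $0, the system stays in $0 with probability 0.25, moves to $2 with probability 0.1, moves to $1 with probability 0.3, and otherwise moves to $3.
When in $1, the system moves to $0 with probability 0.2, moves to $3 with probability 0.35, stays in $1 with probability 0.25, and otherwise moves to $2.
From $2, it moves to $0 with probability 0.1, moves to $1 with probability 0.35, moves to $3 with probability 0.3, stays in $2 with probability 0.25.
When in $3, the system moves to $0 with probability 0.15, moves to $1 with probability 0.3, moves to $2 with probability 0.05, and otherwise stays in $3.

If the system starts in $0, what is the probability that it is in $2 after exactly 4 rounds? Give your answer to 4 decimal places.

Propagate the distribution vector 4 rounds from $0.
After 0 rounds: (1.0000, 0.0000, 0.0000, 0.0000)
After 1 round: (0.2500, 0.3000, 0.1000, 0.3500)
After 2 rounds: (0.1850, 0.2900, 0.1275, 0.3975)
After 3 rounds: (0.1766, 0.2919, 0.1283, 0.4033)
After 4 rounds: (0.1758, 0.2918, 0.1283, 0.4041)
P(in $2 after 4 rounds) = 0.1283

0.1283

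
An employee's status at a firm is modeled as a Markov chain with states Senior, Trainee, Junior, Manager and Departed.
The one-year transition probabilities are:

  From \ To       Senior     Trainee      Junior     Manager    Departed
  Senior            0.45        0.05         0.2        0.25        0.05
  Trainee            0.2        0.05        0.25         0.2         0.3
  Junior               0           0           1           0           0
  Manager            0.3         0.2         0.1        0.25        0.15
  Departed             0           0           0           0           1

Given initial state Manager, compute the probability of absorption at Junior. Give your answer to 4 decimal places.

Let h(s) be the probability of absorption at Junior starting from transient state s. Then h(Junior) = 1 and h(Departed) = 0. By first-step analysis:
h(Senior) = 0.45·h(Senior) + 0.05·h(Trainee) + 0.2·1 + 0.25·h(Manager) + 0.05·0
h(Trainee) = 0.2·h(Senior) + 0.05·h(Trainee) + 0.25·1 + 0.2·h(Manager) + 0.3·0
h(Manager) = 0.3·h(Senior) + 0.2·h(Trainee) + 0.1·1 + 0.25·h(Manager) + 0.15·0
Solving: h(Senior) = 0.6512, h(Trainee) = 0.5119, h(Manager) = 0.5303.
Starting from Manager, the probability is 0.5303.

0.5303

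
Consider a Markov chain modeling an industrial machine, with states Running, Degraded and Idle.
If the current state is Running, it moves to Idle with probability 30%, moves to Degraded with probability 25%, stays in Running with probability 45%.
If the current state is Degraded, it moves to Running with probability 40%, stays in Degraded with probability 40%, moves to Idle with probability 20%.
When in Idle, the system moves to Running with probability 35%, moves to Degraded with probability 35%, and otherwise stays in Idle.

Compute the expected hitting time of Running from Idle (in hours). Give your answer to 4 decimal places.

2.7143

Let t(s) be the expected number of hours to first reach Running from state s, with t(Running) = 0. Conditioning on the first hour:
t(Degraded) = 1 + 0.4·t(Degraded) + 0.2·t(Idle)
t(Idle) = 1 + 0.35·t(Degraded) + 0.3·t(Idle)
Solving: t(Degraded) = 2.5714, t(Idle) = 2.7143.
Expected hours from Idle to Running: 2.7143.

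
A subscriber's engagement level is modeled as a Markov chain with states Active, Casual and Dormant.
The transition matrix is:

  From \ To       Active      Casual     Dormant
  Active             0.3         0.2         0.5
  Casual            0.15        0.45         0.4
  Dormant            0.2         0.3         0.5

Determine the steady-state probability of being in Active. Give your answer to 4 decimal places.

0.2039

Let the stationary distribution be π with π = πP and π_1 + π_2 + π_3 = 1.
π_1 = 0.3·π_1 + 0.15·π_2 + 0.2·π_3
π_2 = 0.2·π_1 + 0.45·π_2 + 0.3·π_3
Solving with the normalization constraint gives π = (0.2039, 0.3289, 0.4671).
So the stationary probability of Active is 0.2039.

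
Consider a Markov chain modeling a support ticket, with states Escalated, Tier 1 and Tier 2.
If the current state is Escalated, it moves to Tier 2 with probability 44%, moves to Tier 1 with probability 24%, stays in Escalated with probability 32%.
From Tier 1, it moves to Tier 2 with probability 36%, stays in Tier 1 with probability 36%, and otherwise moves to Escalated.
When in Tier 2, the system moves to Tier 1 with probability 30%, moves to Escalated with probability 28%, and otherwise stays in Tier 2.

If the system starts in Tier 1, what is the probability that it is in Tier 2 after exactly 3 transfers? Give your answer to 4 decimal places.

0.4075

Propagate the distribution vector 3 transfers from Tier 1.
After 0 transfers: (0.0000, 1.0000, 0.0000)
After 1 transfer: (0.2800, 0.3600, 0.3600)
After 2 transfers: (0.2912, 0.3048, 0.4040)
After 3 transfers: (0.2916, 0.3008, 0.4075)
P(in Tier 2 after 3 transfers) = 0.4075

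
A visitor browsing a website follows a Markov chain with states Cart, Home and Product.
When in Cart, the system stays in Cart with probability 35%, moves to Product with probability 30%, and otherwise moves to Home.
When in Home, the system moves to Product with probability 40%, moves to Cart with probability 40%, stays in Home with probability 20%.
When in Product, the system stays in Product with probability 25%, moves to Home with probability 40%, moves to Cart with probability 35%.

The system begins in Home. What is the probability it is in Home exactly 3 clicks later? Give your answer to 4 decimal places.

Propagate the distribution vector 3 clicks from Home.
After 0 clicks: (0.0000, 1.0000, 0.0000)
After 1 click: (0.4000, 0.2000, 0.4000)
After 2 clicks: (0.3600, 0.3400, 0.3000)
After 3 clicks: (0.3670, 0.3140, 0.3190)
P(in Home after 3 clicks) = 0.3140

0.3140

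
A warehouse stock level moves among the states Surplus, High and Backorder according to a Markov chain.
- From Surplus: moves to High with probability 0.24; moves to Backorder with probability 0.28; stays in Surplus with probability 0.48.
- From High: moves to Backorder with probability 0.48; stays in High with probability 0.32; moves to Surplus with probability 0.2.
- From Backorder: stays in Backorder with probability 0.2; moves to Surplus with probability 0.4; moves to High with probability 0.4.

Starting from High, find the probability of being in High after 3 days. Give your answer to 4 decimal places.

Propagate the distribution vector 3 days from High.
After 0 days: (0.0000, 1.0000, 0.0000)
After 1 day: (0.2000, 0.3200, 0.4800)
After 2 days: (0.3520, 0.3424, 0.3056)
After 3 days: (0.3597, 0.3163, 0.3240)
P(in High after 3 days) = 0.3163

0.3163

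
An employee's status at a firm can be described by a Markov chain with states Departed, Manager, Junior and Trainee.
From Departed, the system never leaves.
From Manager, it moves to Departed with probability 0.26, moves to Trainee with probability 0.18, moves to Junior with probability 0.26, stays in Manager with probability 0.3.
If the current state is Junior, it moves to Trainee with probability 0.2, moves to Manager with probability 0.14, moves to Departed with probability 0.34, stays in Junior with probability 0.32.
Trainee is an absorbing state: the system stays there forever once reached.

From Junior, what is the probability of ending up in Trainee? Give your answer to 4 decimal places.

Let h(s) be the probability of absorption at Trainee starting from transient state s. Then h(Trainee) = 1 and h(Departed) = 0. By first-step analysis:
h(Manager) = 0.26·0 + 0.3·h(Manager) + 0.26·h(Junior) + 0.18·1
h(Junior) = 0.34·0 + 0.14·h(Manager) + 0.32·h(Junior) + 0.2·1
Solving: h(Manager) = 0.3967, h(Junior) = 0.3758.
Starting from Junior, the probability is 0.3758.

0.3758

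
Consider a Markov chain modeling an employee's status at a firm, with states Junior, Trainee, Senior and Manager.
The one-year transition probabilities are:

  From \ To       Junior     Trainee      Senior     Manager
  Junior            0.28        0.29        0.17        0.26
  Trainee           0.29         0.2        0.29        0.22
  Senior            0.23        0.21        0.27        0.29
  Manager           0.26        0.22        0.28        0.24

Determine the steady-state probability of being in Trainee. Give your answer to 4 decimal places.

Let the stationary distribution be π with π = πP and π_1 + π_2 + π_3 + π_4 = 1.
π_1 = 0.28·π_1 + 0.29·π_2 + 0.23·π_3 + 0.26·π_4
π_2 = 0.29·π_1 + 0.2·π_2 + 0.21·π_3 + 0.22·π_4
π_3 = 0.17·π_1 + 0.29·π_2 + 0.27·π_3 + 0.28·π_4
Solving with the normalization constraint gives π = (0.2647, 0.2314, 0.2507, 0.2532).
So the stationary probability of Trainee is 0.2314.

0.2314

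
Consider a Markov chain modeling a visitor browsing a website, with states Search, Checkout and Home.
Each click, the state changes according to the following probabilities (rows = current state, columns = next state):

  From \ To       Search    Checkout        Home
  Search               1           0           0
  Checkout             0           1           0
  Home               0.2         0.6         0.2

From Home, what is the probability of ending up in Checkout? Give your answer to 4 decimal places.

Let h(s) be the probability of absorption at Checkout starting from transient state s. Then h(Checkout) = 1 and h(Search) = 0. By first-step analysis:
h(Home) = 0.2·0 + 0.6·1 + 0.2·h(Home)
Solving: h(Home) = 0.7500.
Starting from Home, the probability is 0.7500.

0.7500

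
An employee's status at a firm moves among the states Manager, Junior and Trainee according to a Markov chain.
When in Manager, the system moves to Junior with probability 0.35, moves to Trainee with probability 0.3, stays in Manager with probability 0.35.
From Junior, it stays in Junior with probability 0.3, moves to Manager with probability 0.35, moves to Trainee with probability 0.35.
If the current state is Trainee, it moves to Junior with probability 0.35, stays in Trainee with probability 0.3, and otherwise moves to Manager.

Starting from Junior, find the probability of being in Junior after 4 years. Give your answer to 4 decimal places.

Propagate the distribution vector 4 years from Junior.
After 0 years: (0.0000, 1.0000, 0.0000)
After 1 year: (0.3500, 0.3000, 0.3500)
After 2 years: (0.3500, 0.3350, 0.3150)
After 3 years: (0.3500, 0.3333, 0.3168)
After 4 years: (0.3500, 0.3333, 0.3167)
P(in Junior after 4 years) = 0.3333

0.3333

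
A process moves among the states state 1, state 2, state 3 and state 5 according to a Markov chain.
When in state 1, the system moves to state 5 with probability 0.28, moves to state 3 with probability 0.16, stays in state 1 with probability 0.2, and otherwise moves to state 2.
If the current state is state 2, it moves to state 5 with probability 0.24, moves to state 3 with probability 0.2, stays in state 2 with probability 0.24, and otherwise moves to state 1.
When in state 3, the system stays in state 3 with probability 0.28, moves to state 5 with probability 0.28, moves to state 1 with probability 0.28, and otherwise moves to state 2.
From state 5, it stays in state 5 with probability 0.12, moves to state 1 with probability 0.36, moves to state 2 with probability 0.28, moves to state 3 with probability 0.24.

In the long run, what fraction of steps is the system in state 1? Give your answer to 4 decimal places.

0.2863

Let the stationary distribution be π with π = πP and π_1 + π_2 + π_3 + π_4 = 1.
π_1 = 0.2·π_1 + 0.32·π_2 + 0.28·π_3 + 0.36·π_4
π_2 = 0.36·π_1 + 0.24·π_2 + 0.16·π_3 + 0.28·π_4
π_3 = 0.16·π_1 + 0.2·π_2 + 0.28·π_3 + 0.24·π_4
Solving with the normalization constraint gives π = (0.2863, 0.2664, 0.2150, 0.2322).
So the stationary probability of state 1 is 0.2863.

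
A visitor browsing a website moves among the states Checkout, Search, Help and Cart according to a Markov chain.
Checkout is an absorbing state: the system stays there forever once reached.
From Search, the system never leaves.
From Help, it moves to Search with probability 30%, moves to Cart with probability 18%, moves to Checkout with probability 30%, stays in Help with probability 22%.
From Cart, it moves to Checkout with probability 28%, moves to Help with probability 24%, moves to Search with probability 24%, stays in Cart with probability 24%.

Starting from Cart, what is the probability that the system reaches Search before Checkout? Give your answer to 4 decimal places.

0.4716

Let h(s) be the probability of absorption at Search starting from transient state s. Then h(Search) = 1 and h(Checkout) = 0. By first-step analysis:
h(Help) = 0.3·0 + 0.3·1 + 0.22·h(Help) + 0.18·h(Cart)
h(Cart) = 0.28·0 + 0.24·1 + 0.24·h(Help) + 0.24·h(Cart)
Solving: h(Help) = 0.4934, h(Cart) = 0.4716.
Starting from Cart, the probability is 0.4716.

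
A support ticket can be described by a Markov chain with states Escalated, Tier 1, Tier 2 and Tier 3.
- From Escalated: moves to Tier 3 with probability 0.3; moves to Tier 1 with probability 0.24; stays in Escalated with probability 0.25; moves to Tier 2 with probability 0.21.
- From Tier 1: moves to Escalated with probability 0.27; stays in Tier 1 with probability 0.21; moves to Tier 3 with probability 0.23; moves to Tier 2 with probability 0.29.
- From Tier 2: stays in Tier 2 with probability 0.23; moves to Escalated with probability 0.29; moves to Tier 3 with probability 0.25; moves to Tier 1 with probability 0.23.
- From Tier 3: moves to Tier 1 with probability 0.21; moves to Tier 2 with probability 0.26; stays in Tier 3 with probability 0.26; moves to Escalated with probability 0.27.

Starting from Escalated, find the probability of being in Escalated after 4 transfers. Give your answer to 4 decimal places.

0.2695

Propagate the distribution vector 4 transfers from Escalated.
After 0 transfers: (1.0000, 0.0000, 0.0000, 0.0000)
After 1 transfer: (0.2500, 0.2400, 0.2100, 0.3000)
After 2 transfers: (0.2692, 0.2217, 0.2484, 0.2607)
After 3 transfers: (0.2696, 0.2230, 0.2457, 0.2616)
After 4 transfers: (0.2695, 0.2230, 0.2458, 0.2616)
P(in Escalated after 4 transfers) = 0.2695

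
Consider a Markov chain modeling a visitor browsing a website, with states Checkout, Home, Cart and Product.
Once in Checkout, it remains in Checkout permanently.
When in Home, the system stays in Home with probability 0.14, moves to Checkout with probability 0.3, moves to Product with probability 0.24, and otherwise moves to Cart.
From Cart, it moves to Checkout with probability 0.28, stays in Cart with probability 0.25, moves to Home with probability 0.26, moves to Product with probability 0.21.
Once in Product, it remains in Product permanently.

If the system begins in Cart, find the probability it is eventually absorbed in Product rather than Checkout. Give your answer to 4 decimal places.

Let h(s) be the probability of absorption at Product starting from transient state s. Then h(Product) = 1 and h(Checkout) = 0. By first-step analysis:
h(Home) = 0.3·0 + 0.14·h(Home) + 0.32·h(Cart) + 0.24·1
h(Cart) = 0.28·0 + 0.26·h(Home) + 0.25·h(Cart) + 0.21·1
Solving: h(Home) = 0.4400, h(Cart) = 0.4325.
Starting from Cart, the probability is 0.4325.

0.4325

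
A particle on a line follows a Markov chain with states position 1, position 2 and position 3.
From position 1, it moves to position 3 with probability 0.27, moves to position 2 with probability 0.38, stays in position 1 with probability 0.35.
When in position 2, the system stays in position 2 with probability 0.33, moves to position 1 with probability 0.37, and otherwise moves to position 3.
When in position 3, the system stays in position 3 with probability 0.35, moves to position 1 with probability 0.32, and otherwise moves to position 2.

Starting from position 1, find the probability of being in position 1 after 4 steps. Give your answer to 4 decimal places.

0.3478

Propagate the distribution vector 4 steps from position 1.
After 0 steps: (1.0000, 0.0000, 0.0000)
After 1 step: (0.3500, 0.3800, 0.2700)
After 2 steps: (0.3495, 0.3475, 0.3030)
After 3 steps: (0.3479, 0.3475, 0.3047)
After 4 steps: (0.3478, 0.3474, 0.3048)
P(in position 1 after 4 steps) = 0.3478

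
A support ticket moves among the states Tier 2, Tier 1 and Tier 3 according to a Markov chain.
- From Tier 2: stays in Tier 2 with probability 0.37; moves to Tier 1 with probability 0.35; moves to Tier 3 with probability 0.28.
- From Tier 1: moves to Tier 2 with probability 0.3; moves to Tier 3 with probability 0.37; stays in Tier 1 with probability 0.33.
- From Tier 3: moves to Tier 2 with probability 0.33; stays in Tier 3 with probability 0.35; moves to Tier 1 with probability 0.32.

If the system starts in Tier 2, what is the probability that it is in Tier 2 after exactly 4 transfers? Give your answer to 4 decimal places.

Propagate the distribution vector 4 transfers from Tier 2.
After 0 transfers: (1.0000, 0.0000, 0.0000)
After 1 transfer: (0.3700, 0.3500, 0.2800)
After 2 transfers: (0.3343, 0.3346, 0.3311)
After 3 transfers: (0.3333, 0.3334, 0.3333)
After 4 transfers: (0.3333, 0.3333, 0.3333)
P(in Tier 2 after 4 transfers) = 0.3333

0.3333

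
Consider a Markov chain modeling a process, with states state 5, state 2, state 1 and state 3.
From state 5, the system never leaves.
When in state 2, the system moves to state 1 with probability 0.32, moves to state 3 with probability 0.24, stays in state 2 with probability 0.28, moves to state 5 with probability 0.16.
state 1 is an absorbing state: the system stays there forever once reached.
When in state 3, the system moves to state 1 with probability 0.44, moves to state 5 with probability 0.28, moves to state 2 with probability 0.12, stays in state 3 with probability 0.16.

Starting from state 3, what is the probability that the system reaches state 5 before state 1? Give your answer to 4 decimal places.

Let h(s) be the probability of absorption at state 5 starting from transient state s. Then h(state 5) = 1 and h(state 1) = 0. By first-step analysis:
h(state 2) = 0.16·1 + 0.28·h(state 2) + 0.32·0 + 0.24·h(state 3)
h(state 3) = 0.28·1 + 0.12·h(state 2) + 0.44·0 + 0.16·h(state 3)
Solving: h(state 2) = 0.3500, h(state 3) = 0.3833.
Starting from state 3, the probability is 0.3833.

0.3833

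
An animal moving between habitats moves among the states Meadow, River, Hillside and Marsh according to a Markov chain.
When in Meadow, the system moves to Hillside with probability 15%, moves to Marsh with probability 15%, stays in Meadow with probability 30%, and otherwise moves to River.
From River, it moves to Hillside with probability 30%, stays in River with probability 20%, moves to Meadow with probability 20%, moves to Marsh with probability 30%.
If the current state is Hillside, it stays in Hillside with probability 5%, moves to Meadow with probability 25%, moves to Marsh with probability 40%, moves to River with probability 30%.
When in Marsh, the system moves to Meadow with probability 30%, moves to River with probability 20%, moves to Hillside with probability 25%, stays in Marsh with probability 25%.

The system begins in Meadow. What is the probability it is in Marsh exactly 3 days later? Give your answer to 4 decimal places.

0.2700

Propagate the distribution vector 3 days from Meadow.
After 0 days: (1.0000, 0.0000, 0.0000, 0.0000)
After 1 day: (0.3000, 0.4000, 0.1500, 0.1500)
After 2 days: (0.2525, 0.2750, 0.2100, 0.2625)
After 3 days: (0.2620, 0.2715, 0.1965, 0.2700)
P(in Marsh after 3 days) = 0.2700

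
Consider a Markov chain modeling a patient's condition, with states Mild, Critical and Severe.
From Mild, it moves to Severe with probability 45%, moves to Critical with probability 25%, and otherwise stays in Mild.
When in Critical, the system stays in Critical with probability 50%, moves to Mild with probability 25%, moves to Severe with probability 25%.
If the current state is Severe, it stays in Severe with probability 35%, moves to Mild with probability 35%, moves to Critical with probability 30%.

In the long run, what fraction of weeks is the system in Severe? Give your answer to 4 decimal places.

0.3443

Let the stationary distribution be π with π = πP and π_1 + π_2 + π_3 = 1.
π_1 = 0.3·π_1 + 0.25·π_2 + 0.35·π_3
π_2 = 0.25·π_1 + 0.5·π_2 + 0.3·π_3
Solving with the normalization constraint gives π = (0.2994, 0.3563, 0.3443).
So the stationary probability of Severe is 0.3443.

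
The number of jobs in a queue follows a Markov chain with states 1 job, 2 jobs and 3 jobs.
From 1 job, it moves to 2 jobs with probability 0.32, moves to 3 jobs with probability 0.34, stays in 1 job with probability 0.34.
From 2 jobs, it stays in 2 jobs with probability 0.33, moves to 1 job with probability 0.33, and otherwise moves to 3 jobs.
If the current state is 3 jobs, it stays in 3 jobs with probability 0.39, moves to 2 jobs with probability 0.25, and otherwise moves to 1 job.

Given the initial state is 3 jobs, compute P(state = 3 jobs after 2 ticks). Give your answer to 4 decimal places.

0.3595

Sum over the intermediate state after 1 tick:
P = P(3 jobs→1 job)·P(1 job→3 jobs) + P(3 jobs→2 jobs)·P(2 jobs→3 jobs) + P(3 jobs→3 jobs)·P(3 jobs→3 jobs)
  = 0.36×0.34 + 0.25×0.34 + 0.39×0.39
  = 0.1224 + 0.0850 + 0.1521 = 0.3595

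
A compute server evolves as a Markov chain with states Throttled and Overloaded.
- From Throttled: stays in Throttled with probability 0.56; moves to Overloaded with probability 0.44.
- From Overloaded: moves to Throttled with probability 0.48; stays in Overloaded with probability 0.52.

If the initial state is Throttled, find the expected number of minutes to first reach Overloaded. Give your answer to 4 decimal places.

2.2727

Let t(s) be the expected number of minutes to first reach Overloaded from state s, with t(Overloaded) = 0. Conditioning on the first minute:
t(Throttled) = 1 + 0.56·t(Throttled)
Solving: t(Throttled) = 2.2727.
Expected minutes from Throttled to Overloaded: 2.2727.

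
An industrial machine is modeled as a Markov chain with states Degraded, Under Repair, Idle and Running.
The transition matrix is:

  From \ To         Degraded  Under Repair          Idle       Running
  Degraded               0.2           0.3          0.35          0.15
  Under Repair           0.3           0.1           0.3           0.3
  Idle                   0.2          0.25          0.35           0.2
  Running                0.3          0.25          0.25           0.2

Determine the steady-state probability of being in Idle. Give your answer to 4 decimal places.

0.3175

Let the stationary distribution be π with π = πP and π_1 + π_2 + π_3 + π_4 = 1.
π_1 = 0.2·π_1 + 0.3·π_2 + 0.2·π_3 + 0.3·π_4
π_2 = 0.3·π_1 + 0.1·π_2 + 0.25·π_3 + 0.25·π_4
π_3 = 0.35·π_1 + 0.3·π_2 + 0.35·π_3 + 0.25·π_4
Solving with the normalization constraint gives π = (0.2439, 0.2280, 0.3175, 0.2106).
So the stationary probability of Idle is 0.3175.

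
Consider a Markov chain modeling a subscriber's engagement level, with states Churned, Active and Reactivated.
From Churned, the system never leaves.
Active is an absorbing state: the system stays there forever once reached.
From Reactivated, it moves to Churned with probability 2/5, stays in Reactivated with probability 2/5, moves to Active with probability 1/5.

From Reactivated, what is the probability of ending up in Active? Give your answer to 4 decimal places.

Let h(s) be the probability of absorption at Active starting from transient state s. Then h(Active) = 1 and h(Churned) = 0. By first-step analysis:
h(Reactivated) = 0.4·0 + 0.2·1 + 0.4·h(Reactivated)
Solving: h(Reactivated) = 0.3333.
Starting from Reactivated, the probability is 0.3333.

0.3333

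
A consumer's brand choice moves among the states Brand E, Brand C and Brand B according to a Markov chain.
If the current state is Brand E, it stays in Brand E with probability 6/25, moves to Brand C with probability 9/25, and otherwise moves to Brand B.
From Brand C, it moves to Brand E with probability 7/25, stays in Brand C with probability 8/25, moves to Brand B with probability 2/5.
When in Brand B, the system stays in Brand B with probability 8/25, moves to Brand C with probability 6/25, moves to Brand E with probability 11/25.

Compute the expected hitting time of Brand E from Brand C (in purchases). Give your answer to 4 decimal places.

Let t(s) be the expected number of purchases to first reach Brand E from state s, with t(Brand E) = 0. Conditioning on the first purchase:
t(Brand C) = 1 + 0.32·t(Brand C) + 0.4·t(Brand B)
t(Brand B) = 1 + 0.24·t(Brand C) + 0.32·t(Brand B)
Solving: t(Brand C) = 2.9476, t(Brand B) = 2.5109.
Expected purchases from Brand C to Brand E: 2.9476.

2.9476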